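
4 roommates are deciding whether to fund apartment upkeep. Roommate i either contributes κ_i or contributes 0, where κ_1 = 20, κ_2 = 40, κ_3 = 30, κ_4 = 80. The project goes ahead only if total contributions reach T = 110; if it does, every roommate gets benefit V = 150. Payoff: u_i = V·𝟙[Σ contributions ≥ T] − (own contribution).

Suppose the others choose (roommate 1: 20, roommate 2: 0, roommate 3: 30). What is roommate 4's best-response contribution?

Others' total = 50. Contributing 80 brings total to 130 ≥ 110: gain V − κ_4 = 70.
Best response: 80.

80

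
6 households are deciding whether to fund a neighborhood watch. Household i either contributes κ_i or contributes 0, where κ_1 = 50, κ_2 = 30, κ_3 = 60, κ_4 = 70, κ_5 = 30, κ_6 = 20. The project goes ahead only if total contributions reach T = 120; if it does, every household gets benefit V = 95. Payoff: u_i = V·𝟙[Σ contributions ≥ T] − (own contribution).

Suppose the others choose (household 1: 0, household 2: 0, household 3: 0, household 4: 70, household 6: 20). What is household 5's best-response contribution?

30

Others' total = 90. Contributing 30 brings total to 120 ≥ 120: gain V − κ_5 = 65.
Best response: 30.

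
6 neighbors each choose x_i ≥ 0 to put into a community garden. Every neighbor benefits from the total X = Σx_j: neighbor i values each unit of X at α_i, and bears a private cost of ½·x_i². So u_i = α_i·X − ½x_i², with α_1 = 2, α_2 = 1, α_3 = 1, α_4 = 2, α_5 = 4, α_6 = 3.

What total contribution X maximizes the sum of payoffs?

Planner FOC: ∂(Σu_j)/∂x_i = (Σα_j) − x_i = 0, so x_i^SO = Σα_j = 13 for every i; X^SO = 78.

78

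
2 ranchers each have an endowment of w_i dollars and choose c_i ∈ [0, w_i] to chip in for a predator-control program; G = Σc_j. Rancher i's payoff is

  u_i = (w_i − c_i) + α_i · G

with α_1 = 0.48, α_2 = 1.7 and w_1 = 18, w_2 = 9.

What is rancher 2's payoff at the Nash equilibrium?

∂u_i/∂c_i = α_i − 1, so rancher i contributes w_i if α_i > 1, else 0.
α_i > 1 for i ∈ {2}; NE contributions (0, 9), G = 9.
u_2 = (9 − 9) + 1.7·9 = 15.3.

15.3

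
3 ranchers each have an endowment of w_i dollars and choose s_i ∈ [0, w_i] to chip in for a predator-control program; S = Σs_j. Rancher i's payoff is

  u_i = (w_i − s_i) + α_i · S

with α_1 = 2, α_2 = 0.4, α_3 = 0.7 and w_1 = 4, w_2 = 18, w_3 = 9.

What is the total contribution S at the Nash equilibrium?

4

∂u_i/∂s_i = α_i − 1, so rancher i contributes w_i if α_i > 1, else 0.
α_i > 1 for i ∈ {1}; NE contributions (4, 0, 0), S = 4.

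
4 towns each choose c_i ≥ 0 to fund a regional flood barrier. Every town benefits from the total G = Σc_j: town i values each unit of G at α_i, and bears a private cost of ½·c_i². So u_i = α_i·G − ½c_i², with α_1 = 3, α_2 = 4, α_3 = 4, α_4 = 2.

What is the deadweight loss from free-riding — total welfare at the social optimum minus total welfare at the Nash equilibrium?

Town i's FOC: ∂u_i/∂c_i = α_i − c_i = 0, so c_i* = α_i.
NE contributions = (3, 4, 4, 2); G = 13.
W^NE = (Σα)·G − ½Σα_i² = 13² − ½·45 = 146.5.
Planner sets c_i = Σα_j = 13 for every i, so G^SO = 4·13 = 52.
W^SO = (Σα)·G^SO − ½·4·(Σα)² = (4/2)·13² = 338.
Deadweight loss = W^SO − W^NE = 191.5.

191.5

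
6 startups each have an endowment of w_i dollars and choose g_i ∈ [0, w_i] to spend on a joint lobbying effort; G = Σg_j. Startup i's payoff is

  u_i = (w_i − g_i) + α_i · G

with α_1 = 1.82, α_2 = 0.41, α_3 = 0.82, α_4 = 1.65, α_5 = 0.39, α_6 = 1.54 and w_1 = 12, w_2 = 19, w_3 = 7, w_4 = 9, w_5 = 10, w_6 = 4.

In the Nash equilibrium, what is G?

∂u_i/∂g_i = α_i − 1, so startup i contributes w_i if α_i > 1, else 0.
α_i > 1 for i ∈ {1, 4, 6}; NE contributions (12, 0, 0, 9, 0, 4), G = 25.

25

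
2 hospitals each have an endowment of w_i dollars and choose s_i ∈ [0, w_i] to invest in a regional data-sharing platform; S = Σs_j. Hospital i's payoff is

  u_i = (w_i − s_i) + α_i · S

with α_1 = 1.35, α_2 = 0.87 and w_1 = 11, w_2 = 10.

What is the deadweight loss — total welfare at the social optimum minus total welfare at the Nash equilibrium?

12.2

∂u_i/∂s_i = α_i − 1, so hospital i contributes w_i if α_i > 1, else 0.
α_i > 1 for i ∈ {1}; NE contributions (11, 0), S = 11.
W^NE = Σw_i − S^NE + (Σα_i)·S^NE = 21 + 1.22·11 = 34.42.
Planner: ∂(Σu_j)/∂s_i = Σα_j − 1 = 1.22 > 0, so everyone contributes w_i; S^SO = 21, W^SO = 21 + 1.22·21 = 46.62.
Deadweight loss = 12.2.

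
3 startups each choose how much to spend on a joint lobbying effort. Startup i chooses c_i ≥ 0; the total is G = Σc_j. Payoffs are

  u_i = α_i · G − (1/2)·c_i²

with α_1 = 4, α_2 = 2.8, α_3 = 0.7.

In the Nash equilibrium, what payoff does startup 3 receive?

5.005

Startup i's FOC: ∂u_i/∂c_i = α_i − c_i = 0, so c_i* = α_i.
NE contributions = (4, 2.8, 0.7); G = 7.5.
u_3 = α_3·G − ½·(c_3)² = 0.7·7.5 − ½·0.7² = 5.005.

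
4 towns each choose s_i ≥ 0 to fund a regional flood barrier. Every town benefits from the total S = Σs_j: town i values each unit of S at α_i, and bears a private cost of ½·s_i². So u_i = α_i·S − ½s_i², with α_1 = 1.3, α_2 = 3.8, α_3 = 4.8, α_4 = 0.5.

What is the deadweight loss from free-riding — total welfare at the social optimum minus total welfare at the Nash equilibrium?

Town i's FOC: ∂u_i/∂s_i = α_i − s_i = 0, so s_i* = α_i.
NE contributions = (1.3, 3.8, 4.8, 0.5); S = 10.4.
W^NE = (Σα)·S − ½Σα_i² = 10.4² − ½·39.42 = 88.45.
Planner sets s_i = Σα_j = 10.4 for every i, so S^SO = 4·10.4 = 41.6.
W^SO = (Σα)·S^SO − ½·4·(Σα)² = (4/2)·10.4² = 216.32.
Deadweight loss = W^SO − W^NE = 127.87.

127.87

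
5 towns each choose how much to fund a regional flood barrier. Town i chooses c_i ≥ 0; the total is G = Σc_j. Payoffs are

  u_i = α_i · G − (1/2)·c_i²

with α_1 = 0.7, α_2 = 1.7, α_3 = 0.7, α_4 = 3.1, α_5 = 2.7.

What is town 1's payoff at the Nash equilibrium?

5.985

Town i's FOC: ∂u_i/∂c_i = α_i − c_i = 0, so c_i* = α_i.
NE contributions = (0.7, 1.7, 0.7, 3.1, 2.7); G = 8.9.
u_1 = α_1·G − ½·(c_1)² = 0.7·8.9 − ½·0.7² = 5.985.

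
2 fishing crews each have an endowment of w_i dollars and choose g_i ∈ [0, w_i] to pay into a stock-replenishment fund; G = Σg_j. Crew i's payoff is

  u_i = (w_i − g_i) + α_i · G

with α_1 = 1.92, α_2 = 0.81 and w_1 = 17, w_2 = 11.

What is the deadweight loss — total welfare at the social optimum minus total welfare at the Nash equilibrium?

∂u_i/∂g_i = α_i − 1, so crew i contributes w_i if α_i > 1, else 0.
α_i > 1 for i ∈ {1}; NE contributions (17, 0), G = 17.
W^NE = Σw_i − G^NE + (Σα_i)·G^NE = 28 + 1.73·17 = 57.41.
Planner: ∂(Σu_j)/∂g_i = Σα_j − 1 = 1.73 > 0, so everyone contributes w_i; G^SO = 28, W^SO = 28 + 1.73·28 = 76.44.
Deadweight loss = 19.03.

19.03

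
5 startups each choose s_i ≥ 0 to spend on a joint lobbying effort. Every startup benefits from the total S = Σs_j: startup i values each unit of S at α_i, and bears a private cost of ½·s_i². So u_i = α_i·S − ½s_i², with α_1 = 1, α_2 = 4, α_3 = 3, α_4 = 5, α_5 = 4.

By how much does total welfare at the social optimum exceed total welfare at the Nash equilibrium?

Startup i's FOC: ∂u_i/∂s_i = α_i − s_i = 0, so s_i* = α_i.
NE contributions = (1, 4, 3, 5, 4); S = 17.
W^NE = (Σα)·S − ½Σα_i² = 17² − ½·67 = 255.5.
Planner sets s_i = Σα_j = 17 for every i, so S^SO = 5·17 = 85.
W^SO = (Σα)·S^SO − ½·5·(Σα)² = (5/2)·17² = 722.5.
Deadweight loss = W^SO − W^NE = 467.

467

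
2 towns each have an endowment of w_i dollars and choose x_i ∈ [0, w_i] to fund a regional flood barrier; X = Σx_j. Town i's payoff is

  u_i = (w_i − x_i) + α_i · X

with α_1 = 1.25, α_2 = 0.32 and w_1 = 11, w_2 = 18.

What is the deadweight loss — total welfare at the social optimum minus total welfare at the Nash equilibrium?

10.26

∂u_i/∂x_i = α_i − 1, so town i contributes w_i if α_i > 1, else 0.
α_i > 1 for i ∈ {1}; NE contributions (11, 0), X = 11.
W^NE = Σw_i − X^NE + (Σα_i)·X^NE = 29 + 0.57·11 = 35.27.
Planner: ∂(Σu_j)/∂x_i = Σα_j − 1 = 0.57 > 0, so everyone contributes w_i; X^SO = 29, W^SO = 29 + 0.57·29 = 45.53.
Deadweight loss = 10.26.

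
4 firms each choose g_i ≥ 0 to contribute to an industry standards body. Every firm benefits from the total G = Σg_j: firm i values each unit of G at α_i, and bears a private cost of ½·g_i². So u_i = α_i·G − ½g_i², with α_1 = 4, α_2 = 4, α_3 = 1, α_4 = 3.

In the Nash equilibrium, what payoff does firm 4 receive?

Firm i's FOC: ∂u_i/∂g_i = α_i − g_i = 0, so g_i* = α_i.
NE contributions = (4, 4, 1, 3); G = 12.
u_4 = α_4·G − ½·(g_4)² = 3·12 − ½·3² = 31.5.

31.5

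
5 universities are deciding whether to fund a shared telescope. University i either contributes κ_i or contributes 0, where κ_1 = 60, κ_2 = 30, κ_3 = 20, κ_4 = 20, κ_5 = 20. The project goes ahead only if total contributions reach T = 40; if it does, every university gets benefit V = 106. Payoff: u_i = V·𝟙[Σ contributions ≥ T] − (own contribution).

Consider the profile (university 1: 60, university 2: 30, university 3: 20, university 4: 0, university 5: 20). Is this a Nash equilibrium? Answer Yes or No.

Total = 130 ≥ 40: provided.
University 1 (pledges 60, payoff 46): dropping to 0 → total 70, payoff 106. Profitable deviation.

No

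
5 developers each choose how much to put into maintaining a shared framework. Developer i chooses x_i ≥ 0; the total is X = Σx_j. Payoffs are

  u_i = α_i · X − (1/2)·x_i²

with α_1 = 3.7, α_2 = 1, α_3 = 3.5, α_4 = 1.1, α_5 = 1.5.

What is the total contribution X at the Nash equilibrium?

10.8

Developer i's FOC: ∂u_i/∂x_i = α_i − x_i = 0, so x_i* = α_i.
NE contributions = (3.7, 1, 3.5, 1.1, 1.5); X = 10.8.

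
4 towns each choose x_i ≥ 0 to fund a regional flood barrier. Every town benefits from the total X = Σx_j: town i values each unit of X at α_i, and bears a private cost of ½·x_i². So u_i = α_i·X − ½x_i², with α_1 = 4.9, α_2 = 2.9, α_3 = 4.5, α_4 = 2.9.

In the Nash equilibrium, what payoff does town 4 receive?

Town i's FOC: ∂u_i/∂x_i = α_i − x_i = 0, so x_i* = α_i.
NE contributions = (4.9, 2.9, 4.5, 2.9); X = 15.2.
u_4 = α_4·X − ½·(x_4)² = 2.9·15.2 − ½·2.9² = 39.875.

39.875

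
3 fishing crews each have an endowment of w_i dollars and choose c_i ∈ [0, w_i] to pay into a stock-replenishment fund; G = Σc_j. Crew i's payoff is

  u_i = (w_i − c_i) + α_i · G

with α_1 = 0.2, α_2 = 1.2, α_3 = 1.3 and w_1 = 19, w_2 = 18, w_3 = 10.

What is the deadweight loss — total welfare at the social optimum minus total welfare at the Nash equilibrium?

∂u_i/∂c_i = α_i − 1, so crew i contributes w_i if α_i > 1, else 0.
α_i > 1 for i ∈ {2, 3}; NE contributions (0, 18, 10), G = 28.
W^NE = Σw_i − G^NE + (Σα_i)·G^NE = 47 + 1.7·28 = 94.6.
Planner: ∂(Σu_j)/∂c_i = Σα_j − 1 = 1.7 > 0, so everyone contributes w_i; G^SO = 47, W^SO = 47 + 1.7·47 = 126.9.
Deadweight loss = 32.3.

32.3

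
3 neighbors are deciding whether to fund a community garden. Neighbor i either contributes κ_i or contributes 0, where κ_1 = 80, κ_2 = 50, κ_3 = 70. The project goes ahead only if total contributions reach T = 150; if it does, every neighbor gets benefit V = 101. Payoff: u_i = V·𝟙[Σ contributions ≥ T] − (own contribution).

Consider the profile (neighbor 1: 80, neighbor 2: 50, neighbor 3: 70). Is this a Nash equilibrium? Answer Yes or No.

Total = 200 ≥ 150: provided.
Neighbor 1 (pledges 80, payoff 21): dropping to 0 → total 120, payoff 0. No gain.
Neighbor 2 (pledges 50, payoff 51): dropping to 0 → total 150, payoff 101. Profitable deviation.

No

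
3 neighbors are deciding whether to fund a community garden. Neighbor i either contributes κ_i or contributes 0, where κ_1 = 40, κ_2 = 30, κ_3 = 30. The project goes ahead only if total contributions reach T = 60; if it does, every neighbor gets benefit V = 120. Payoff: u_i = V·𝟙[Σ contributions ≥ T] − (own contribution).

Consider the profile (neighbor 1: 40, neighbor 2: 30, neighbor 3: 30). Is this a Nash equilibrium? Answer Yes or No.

No

Total = 100 ≥ 60: provided.
Neighbor 1 (pledges 40, payoff 80): dropping to 0 → total 60, payoff 120. Profitable deviation.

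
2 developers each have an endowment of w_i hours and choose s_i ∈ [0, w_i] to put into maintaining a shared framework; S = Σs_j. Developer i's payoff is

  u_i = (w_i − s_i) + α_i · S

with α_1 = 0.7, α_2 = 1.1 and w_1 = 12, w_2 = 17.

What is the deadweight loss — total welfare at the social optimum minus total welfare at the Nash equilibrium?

9.6

∂u_i/∂s_i = α_i − 1, so developer i contributes w_i if α_i > 1, else 0.
α_i > 1 for i ∈ {2}; NE contributions (0, 17), S = 17.
W^NE = Σw_i − S^NE + (Σα_i)·S^NE = 29 + 0.8·17 = 42.6.
Planner: ∂(Σu_j)/∂s_i = Σα_j − 1 = 0.8 > 0, so everyone contributes w_i; S^SO = 29, W^SO = 29 + 0.8·29 = 52.2.
Deadweight loss = 9.6.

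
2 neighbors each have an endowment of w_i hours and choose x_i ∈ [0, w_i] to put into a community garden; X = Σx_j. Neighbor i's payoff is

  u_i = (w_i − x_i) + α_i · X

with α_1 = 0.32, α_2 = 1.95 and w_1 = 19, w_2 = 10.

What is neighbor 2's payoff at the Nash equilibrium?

19.5

∂u_i/∂x_i = α_i − 1, so neighbor i contributes w_i if α_i > 1, else 0.
α_i > 1 for i ∈ {2}; NE contributions (0, 10), X = 10.
u_2 = (10 − 10) + 1.95·10 = 19.5.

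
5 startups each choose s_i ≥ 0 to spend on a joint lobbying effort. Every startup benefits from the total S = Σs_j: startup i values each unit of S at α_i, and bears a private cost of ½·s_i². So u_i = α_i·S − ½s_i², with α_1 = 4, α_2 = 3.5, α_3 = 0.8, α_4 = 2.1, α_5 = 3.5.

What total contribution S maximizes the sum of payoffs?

Planner FOC: ∂(Σu_j)/∂s_i = (Σα_j) − s_i = 0, so s_i^SO = Σα_j = 13.9 for every i; S^SO = 69.5.

69.5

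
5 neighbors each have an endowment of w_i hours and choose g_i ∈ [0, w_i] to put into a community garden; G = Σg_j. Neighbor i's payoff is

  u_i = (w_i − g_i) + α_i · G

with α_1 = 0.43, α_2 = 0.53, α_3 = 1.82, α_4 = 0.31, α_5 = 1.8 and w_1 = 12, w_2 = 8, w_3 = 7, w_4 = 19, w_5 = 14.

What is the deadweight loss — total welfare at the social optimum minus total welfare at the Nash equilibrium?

∂u_i/∂g_i = α_i − 1, so neighbor i contributes w_i if α_i > 1, else 0.
α_i > 1 for i ∈ {3, 5}; NE contributions (0, 0, 7, 0, 14), G = 21.
W^NE = Σw_i − G^NE + (Σα_i)·G^NE = 60 + 3.89·21 = 141.69.
Planner: ∂(Σu_j)/∂g_i = Σα_j − 1 = 3.89 > 0, so everyone contributes w_i; G^SO = 60, W^SO = 60 + 3.89·60 = 293.4.
Deadweight loss = 151.71.

151.71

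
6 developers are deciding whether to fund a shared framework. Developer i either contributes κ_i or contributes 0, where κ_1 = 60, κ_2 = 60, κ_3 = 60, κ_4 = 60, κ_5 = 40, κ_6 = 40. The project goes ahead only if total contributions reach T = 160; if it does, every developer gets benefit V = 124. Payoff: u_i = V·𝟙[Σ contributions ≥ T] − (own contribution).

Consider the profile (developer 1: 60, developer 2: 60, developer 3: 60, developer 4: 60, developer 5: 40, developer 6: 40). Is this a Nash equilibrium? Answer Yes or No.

No

Total = 320 ≥ 160: provided.
Developer 1 (pledges 60, payoff 64): dropping to 0 → total 260, payoff 124. Profitable deviation.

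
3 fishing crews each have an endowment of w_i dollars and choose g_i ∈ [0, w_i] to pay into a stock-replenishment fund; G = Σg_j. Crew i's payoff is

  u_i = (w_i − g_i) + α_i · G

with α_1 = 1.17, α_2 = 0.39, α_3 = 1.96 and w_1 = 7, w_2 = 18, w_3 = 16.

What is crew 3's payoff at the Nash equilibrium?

∂u_i/∂g_i = α_i − 1, so crew i contributes w_i if α_i > 1, else 0.
α_i > 1 for i ∈ {1, 3}; NE contributions (7, 0, 16), G = 23.
u_3 = (16 − 16) + 1.96·23 = 45.08.

45.08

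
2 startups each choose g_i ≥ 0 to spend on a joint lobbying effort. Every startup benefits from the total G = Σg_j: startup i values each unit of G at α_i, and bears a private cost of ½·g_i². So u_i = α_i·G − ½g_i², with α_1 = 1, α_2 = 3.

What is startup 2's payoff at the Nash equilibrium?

7.5

Startup i's FOC: ∂u_i/∂g_i = α_i − g_i = 0, so g_i* = α_i.
NE contributions = (1, 3); G = 4.
u_2 = α_2·G − ½·(g_2)² = 3·4 − ½·3² = 7.5.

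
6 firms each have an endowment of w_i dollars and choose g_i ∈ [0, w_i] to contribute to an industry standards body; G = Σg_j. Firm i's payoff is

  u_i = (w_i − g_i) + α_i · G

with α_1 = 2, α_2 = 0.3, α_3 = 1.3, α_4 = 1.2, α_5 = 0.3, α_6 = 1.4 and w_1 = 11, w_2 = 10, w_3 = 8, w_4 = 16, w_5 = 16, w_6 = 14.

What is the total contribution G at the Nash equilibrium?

∂u_i/∂g_i = α_i − 1, so firm i contributes w_i if α_i > 1, else 0.
α_i > 1 for i ∈ {1, 3, 4, 6}; NE contributions (11, 0, 8, 16, 0, 14), G = 49.

49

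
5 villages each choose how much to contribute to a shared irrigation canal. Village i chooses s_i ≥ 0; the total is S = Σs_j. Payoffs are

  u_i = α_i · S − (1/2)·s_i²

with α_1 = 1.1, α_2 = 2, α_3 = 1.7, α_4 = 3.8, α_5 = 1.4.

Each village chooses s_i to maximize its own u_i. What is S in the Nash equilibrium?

10

Village i's FOC: ∂u_i/∂s_i = α_i − s_i = 0, so s_i* = α_i.
NE contributions = (1.1, 2, 1.7, 3.8, 1.4); S = 10.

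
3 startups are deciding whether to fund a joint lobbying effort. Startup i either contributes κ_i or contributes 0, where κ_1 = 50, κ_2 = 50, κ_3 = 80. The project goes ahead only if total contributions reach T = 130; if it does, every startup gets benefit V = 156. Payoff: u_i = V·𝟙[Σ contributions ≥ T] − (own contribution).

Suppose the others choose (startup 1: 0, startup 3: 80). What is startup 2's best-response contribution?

50

Others' total = 80. Contributing 50 brings total to 130 ≥ 130: gain V − κ_2 = 106.
Best response: 50.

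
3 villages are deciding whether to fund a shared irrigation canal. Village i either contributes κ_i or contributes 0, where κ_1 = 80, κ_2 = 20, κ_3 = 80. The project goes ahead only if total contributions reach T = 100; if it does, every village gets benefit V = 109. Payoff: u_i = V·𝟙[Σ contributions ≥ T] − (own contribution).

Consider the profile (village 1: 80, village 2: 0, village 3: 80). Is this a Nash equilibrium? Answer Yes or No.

Total = 160 ≥ 100: provided.
Village 1 (pledges 80, payoff 29): dropping to 0 → total 80, payoff 0. No gain.
Village 2 (pledges 0, payoff 109): pledging 20 → total 180, payoff 89. No gain.
Village 3 (pledges 80, payoff 29): dropping to 0 → total 80, payoff 0. No gain.

Yes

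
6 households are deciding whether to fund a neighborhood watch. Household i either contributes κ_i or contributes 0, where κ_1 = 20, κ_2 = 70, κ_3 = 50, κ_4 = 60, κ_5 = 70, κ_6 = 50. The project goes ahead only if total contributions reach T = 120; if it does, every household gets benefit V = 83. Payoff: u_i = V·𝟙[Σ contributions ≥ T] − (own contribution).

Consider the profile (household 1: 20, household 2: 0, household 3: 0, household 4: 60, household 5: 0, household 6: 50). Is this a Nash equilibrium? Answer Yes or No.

Total = 130 ≥ 120: provided.
Household 1 (pledges 20, payoff 63): dropping to 0 → total 110, payoff 0. No gain.
Household 2 (pledges 0, payoff 83): pledging 70 → total 200, payoff 13. No gain.
Household 3 (pledges 0, payoff 83): pledging 50 → total 180, payoff 33. No gain.
Household 4 (pledges 60, payoff 23): dropping to 0 → total 70, payoff 0. No gain.
Household 5 (pledges 0, payoff 83): pledging 70 → total 200, payoff 13. No gain.
Household 6 (pledges 50, payoff 33): dropping to 0 → total 80, payoff 0. No gain.

Yes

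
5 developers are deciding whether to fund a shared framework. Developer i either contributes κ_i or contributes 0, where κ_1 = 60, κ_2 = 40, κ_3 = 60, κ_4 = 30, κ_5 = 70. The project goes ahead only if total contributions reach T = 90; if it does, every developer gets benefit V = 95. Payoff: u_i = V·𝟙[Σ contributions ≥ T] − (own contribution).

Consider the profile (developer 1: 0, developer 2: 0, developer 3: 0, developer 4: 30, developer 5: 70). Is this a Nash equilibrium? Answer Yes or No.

Yes

Total = 100 ≥ 90: provided.
Developer 1 (pledges 0, payoff 95): pledging 60 → total 160, payoff 35. No gain.
Developer 2 (pledges 0, payoff 95): pledging 40 → total 140, payoff 55. No gain.
Developer 3 (pledges 0, payoff 95): pledging 60 → total 160, payoff 35. No gain.
Developer 4 (pledges 30, payoff 65): dropping to 0 → total 70, payoff 0. No gain.
Developer 5 (pledges 70, payoff 25): dropping to 0 → total 30, payoff 0. No gain.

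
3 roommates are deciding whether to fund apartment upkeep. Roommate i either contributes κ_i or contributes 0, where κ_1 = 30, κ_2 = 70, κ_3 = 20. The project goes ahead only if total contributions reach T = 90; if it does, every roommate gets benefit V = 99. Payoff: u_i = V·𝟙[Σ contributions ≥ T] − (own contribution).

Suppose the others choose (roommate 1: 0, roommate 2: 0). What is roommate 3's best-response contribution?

Others' total = 0. Even contributing 20 gives 20 < 90: no benefit either way.
Best response: 0.

0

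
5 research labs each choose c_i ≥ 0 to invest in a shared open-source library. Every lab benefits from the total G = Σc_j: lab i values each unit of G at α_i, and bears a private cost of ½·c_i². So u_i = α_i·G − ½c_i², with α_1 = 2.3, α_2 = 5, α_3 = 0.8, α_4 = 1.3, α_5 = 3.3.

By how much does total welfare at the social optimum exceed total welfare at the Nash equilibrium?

263.69

Lab i's FOC: ∂u_i/∂c_i = α_i − c_i = 0, so c_i* = α_i.
NE contributions = (2.3, 5, 0.8, 1.3, 3.3); G = 12.7.
W^NE = (Σα)·G − ½Σα_i² = 12.7² − ½·43.51 = 139.535.
Planner sets c_i = Σα_j = 12.7 for every i, so G^SO = 5·12.7 = 63.5.
W^SO = (Σα)·G^SO − ½·5·(Σα)² = (5/2)·12.7² = 403.225.
Deadweight loss = W^SO − W^NE = 263.69.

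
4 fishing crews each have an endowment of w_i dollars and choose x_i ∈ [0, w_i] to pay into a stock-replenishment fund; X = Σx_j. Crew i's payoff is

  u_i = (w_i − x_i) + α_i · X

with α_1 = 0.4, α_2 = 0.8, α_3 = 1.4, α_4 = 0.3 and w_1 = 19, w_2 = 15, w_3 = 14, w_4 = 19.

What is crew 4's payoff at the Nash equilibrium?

23.2

∂u_i/∂x_i = α_i − 1, so crew i contributes w_i if α_i > 1, else 0.
α_i > 1 for i ∈ {3}; NE contributions (0, 0, 14, 0), X = 14.
u_4 = (19 − 0) + 0.3·14 = 23.2.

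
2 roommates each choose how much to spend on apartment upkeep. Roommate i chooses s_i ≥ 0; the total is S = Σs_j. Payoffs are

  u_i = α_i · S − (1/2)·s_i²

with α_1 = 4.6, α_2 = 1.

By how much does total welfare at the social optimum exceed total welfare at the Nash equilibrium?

Roommate i's FOC: ∂u_i/∂s_i = α_i − s_i = 0, so s_i* = α_i.
NE contributions = (4.6, 1); S = 5.6.
W^NE = (Σα)·S − ½Σα_i² = 5.6² − ½·22.16 = 20.28.
Planner sets s_i = Σα_j = 5.6 for every i, so S^SO = 2·5.6 = 11.2.
W^SO = (Σα)·S^SO − ½·2·(Σα)² = (2/2)·5.6² = 31.36.
Deadweight loss = W^SO − W^NE = 11.08.

11.08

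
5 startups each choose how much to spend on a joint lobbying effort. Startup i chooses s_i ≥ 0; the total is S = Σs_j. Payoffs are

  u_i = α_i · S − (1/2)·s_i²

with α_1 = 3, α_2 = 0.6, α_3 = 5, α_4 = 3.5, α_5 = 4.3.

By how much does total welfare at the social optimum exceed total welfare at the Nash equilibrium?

435.99

Startup i's FOC: ∂u_i/∂s_i = α_i − s_i = 0, so s_i* = α_i.
NE contributions = (3, 0.6, 5, 3.5, 4.3); S = 16.4.
W^NE = (Σα)·S − ½Σα_i² = 16.4² − ½·65.1 = 236.41.
Planner sets s_i = Σα_j = 16.4 for every i, so S^SO = 5·16.4 = 82.
W^SO = (Σα)·S^SO − ½·5·(Σα)² = (5/2)·16.4² = 672.4.
Deadweight loss = W^SO − W^NE = 435.99.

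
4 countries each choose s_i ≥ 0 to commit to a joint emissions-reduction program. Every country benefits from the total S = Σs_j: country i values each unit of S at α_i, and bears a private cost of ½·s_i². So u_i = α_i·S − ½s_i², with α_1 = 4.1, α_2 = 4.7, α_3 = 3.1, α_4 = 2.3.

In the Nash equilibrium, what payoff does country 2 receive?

55.695

Country i's FOC: ∂u_i/∂s_i = α_i − s_i = 0, so s_i* = α_i.
NE contributions = (4.1, 4.7, 3.1, 2.3); S = 14.2.
u_2 = α_2·S − ½·(s_2)² = 4.7·14.2 − ½·4.7² = 55.695.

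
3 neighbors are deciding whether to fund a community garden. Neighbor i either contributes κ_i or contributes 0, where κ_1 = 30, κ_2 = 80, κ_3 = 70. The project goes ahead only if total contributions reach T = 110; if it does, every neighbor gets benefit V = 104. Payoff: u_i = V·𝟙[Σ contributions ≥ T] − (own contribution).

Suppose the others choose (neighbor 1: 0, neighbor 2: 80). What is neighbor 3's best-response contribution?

70

Others' total = 80. Contributing 70 brings total to 150 ≥ 110: gain V − κ_3 = 34.
Best response: 70.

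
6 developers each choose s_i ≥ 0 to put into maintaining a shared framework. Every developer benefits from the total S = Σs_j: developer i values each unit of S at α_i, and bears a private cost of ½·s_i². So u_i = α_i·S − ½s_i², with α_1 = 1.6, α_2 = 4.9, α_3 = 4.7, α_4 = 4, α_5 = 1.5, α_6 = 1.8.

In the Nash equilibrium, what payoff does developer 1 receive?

28.32

Developer i's FOC: ∂u_i/∂s_i = α_i − s_i = 0, so s_i* = α_i.
NE contributions = (1.6, 4.9, 4.7, 4, 1.5, 1.8); S = 18.5.
u_1 = α_1·S − ½·(s_1)² = 1.6·18.5 − ½·1.6² = 28.32.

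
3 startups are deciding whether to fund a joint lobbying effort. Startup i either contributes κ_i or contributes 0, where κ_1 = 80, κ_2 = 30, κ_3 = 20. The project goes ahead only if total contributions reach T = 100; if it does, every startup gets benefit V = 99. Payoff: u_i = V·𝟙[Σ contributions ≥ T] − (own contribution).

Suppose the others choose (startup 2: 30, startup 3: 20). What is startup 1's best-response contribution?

80

Others' total = 50. Contributing 80 brings total to 130 ≥ 100: gain V − κ_1 = 19.
Best response: 80.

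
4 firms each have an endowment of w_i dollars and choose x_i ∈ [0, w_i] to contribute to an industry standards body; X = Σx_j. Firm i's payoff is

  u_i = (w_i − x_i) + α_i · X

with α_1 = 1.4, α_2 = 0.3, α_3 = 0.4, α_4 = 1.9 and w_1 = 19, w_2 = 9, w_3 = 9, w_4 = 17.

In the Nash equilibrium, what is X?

36

∂u_i/∂x_i = α_i − 1, so firm i contributes w_i if α_i > 1, else 0.
α_i > 1 for i ∈ {1, 4}; NE contributions (19, 0, 0, 17), X = 36.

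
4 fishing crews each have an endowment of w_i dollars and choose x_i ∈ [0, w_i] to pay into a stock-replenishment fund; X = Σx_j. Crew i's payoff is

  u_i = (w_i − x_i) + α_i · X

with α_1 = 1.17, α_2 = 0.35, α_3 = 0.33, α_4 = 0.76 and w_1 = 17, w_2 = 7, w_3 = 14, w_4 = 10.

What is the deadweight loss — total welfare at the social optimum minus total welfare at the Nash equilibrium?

49.91

∂u_i/∂x_i = α_i − 1, so crew i contributes w_i if α_i > 1, else 0.
α_i > 1 for i ∈ {1}; NE contributions (17, 0, 0, 0), X = 17.
W^NE = Σw_i − X^NE + (Σα_i)·X^NE = 48 + 1.61·17 = 75.37.
Planner: ∂(Σu_j)/∂x_i = Σα_j − 1 = 1.61 > 0, so everyone contributes w_i; X^SO = 48, W^SO = 48 + 1.61·48 = 125.28.
Deadweight loss = 49.91.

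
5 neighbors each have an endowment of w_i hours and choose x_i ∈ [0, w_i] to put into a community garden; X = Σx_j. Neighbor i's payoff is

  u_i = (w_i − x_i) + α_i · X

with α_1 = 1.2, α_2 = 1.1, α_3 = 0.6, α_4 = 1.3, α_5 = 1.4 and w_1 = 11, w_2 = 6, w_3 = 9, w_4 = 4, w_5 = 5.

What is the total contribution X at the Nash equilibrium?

∂u_i/∂x_i = α_i − 1, so neighbor i contributes w_i if α_i > 1, else 0.
α_i > 1 for i ∈ {1, 2, 4, 5}; NE contributions (11, 6, 0, 4, 5), X = 26.

26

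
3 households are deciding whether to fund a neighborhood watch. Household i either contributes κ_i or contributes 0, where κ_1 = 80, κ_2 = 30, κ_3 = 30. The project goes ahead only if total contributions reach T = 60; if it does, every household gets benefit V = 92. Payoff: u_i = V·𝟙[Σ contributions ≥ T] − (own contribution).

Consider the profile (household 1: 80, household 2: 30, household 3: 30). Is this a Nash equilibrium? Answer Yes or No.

Total = 140 ≥ 60: provided.
Household 1 (pledges 80, payoff 12): dropping to 0 → total 60, payoff 92. Profitable deviation.

No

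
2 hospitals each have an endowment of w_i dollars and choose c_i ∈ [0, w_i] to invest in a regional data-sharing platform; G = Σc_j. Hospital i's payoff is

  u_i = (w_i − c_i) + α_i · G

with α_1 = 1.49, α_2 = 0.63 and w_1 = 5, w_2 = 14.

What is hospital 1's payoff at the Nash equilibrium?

7.45

∂u_i/∂c_i = α_i − 1, so hospital i contributes w_i if α_i > 1, else 0.
α_i > 1 for i ∈ {1}; NE contributions (5, 0), G = 5.
u_1 = (5 − 5) + 1.49·5 = 7.45.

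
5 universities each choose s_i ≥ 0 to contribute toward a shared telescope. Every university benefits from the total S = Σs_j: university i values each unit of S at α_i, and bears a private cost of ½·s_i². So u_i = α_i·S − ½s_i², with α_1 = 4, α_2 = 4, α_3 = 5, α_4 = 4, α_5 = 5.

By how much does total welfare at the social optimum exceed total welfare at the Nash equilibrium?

University i's FOC: ∂u_i/∂s_i = α_i − s_i = 0, so s_i* = α_i.
NE contributions = (4, 4, 5, 4, 5); S = 22.
W^NE = (Σα)·S − ½Σα_i² = 22² − ½·98 = 435.
Planner sets s_i = Σα_j = 22 for every i, so S^SO = 5·22 = 110.
W^SO = (Σα)·S^SO − ½·5·(Σα)² = (5/2)·22² = 1210.
Deadweight loss = W^SO − W^NE = 775.

775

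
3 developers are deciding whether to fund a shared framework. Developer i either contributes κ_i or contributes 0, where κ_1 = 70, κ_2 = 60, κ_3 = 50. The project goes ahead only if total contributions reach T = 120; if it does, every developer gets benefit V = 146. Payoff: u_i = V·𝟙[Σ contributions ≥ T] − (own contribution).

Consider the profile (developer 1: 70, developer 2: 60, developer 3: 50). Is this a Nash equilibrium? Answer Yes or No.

No

Total = 180 ≥ 120: provided.
Developer 1 (pledges 70, payoff 76): dropping to 0 → total 110, payoff 0. No gain.
Developer 2 (pledges 60, payoff 86): dropping to 0 → total 120, payoff 146. Profitable deviation.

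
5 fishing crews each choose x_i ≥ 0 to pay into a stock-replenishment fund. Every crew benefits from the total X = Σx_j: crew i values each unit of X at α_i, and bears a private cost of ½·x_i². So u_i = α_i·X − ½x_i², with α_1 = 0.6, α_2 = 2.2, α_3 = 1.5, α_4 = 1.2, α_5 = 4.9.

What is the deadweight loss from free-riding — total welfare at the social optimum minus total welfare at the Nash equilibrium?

178.69

Crew i's FOC: ∂u_i/∂x_i = α_i − x_i = 0, so x_i* = α_i.
NE contributions = (0.6, 2.2, 1.5, 1.2, 4.9); X = 10.4.
W^NE = (Σα)·X − ½Σα_i² = 10.4² − ½·32.9 = 91.71.
Planner sets x_i = Σα_j = 10.4 for every i, so X^SO = 5·10.4 = 52.
W^SO = (Σα)·X^SO − ½·5·(Σα)² = (5/2)·10.4² = 270.4.
Deadweight loss = W^SO − W^NE = 178.69.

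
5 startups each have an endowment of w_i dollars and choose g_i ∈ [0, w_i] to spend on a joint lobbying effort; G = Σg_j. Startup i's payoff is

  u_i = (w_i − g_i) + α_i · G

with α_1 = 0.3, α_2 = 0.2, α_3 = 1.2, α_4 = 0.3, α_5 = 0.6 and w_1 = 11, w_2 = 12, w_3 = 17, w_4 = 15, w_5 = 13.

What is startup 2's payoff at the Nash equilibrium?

15.4

∂u_i/∂g_i = α_i − 1, so startup i contributes w_i if α_i > 1, else 0.
α_i > 1 for i ∈ {3}; NE contributions (0, 0, 17, 0, 0), G = 17.
u_2 = (12 − 0) + 0.2·17 = 15.4.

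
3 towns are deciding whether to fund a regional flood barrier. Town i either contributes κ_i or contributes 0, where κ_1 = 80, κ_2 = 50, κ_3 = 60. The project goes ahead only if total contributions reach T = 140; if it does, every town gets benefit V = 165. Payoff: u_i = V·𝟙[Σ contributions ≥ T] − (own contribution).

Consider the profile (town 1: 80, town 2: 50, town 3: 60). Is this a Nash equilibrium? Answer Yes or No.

No

Total = 190 ≥ 140: provided.
Town 1 (pledges 80, payoff 85): dropping to 0 → total 110, payoff 0. No gain.
Town 2 (pledges 50, payoff 115): dropping to 0 → total 140, payoff 165. Profitable deviation.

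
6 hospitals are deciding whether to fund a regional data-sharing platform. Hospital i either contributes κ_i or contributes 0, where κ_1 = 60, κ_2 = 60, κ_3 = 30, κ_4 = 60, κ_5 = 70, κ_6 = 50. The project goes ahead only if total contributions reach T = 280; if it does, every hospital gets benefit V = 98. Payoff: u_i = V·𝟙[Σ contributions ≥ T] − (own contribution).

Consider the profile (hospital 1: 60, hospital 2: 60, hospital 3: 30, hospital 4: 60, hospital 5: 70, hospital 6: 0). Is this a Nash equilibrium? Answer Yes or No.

Total = 280 ≥ 280: provided.
Hospital 1 (pledges 60, payoff 38): dropping to 0 → total 220, payoff 0. No gain.
Hospital 2 (pledges 60, payoff 38): dropping to 0 → total 220, payoff 0. No gain.
Hospital 3 (pledges 30, payoff 68): dropping to 0 → total 250, payoff 0. No gain.
Hospital 4 (pledges 60, payoff 38): dropping to 0 → total 220, payoff 0. No gain.
Hospital 5 (pledges 70, payoff 28): dropping to 0 → total 210, payoff 0. No gain.
Hospital 6 (pledges 0, payoff 98): pledging 50 → total 330, payoff 48. No gain.

Yes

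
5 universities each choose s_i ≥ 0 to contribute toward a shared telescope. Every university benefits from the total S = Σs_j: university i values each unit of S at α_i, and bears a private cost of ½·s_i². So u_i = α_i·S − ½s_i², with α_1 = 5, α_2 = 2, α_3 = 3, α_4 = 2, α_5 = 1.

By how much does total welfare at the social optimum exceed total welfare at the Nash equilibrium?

275

University i's FOC: ∂u_i/∂s_i = α_i − s_i = 0, so s_i* = α_i.
NE contributions = (5, 2, 3, 2, 1); S = 13.
W^NE = (Σα)·S − ½Σα_i² = 13² − ½·43 = 147.5.
Planner sets s_i = Σα_j = 13 for every i, so S^SO = 5·13 = 65.
W^SO = (Σα)·S^SO − ½·5·(Σα)² = (5/2)·13² = 422.5.
Deadweight loss = W^SO − W^NE = 275.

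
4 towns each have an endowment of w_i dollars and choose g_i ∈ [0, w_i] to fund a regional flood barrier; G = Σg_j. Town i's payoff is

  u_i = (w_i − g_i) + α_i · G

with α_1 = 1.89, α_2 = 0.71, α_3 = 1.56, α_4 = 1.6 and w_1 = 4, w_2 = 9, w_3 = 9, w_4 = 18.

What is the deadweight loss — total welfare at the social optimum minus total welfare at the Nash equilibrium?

∂u_i/∂g_i = α_i − 1, so town i contributes w_i if α_i > 1, else 0.
α_i > 1 for i ∈ {1, 3, 4}; NE contributions (4, 0, 9, 18), G = 31.
W^NE = Σw_i − G^NE + (Σα_i)·G^NE = 40 + 4.76·31 = 187.56.
Planner: ∂(Σu_j)/∂g_i = Σα_j − 1 = 4.76 > 0, so everyone contributes w_i; G^SO = 40, W^SO = 40 + 4.76·40 = 230.4.
Deadweight loss = 42.84.

42.84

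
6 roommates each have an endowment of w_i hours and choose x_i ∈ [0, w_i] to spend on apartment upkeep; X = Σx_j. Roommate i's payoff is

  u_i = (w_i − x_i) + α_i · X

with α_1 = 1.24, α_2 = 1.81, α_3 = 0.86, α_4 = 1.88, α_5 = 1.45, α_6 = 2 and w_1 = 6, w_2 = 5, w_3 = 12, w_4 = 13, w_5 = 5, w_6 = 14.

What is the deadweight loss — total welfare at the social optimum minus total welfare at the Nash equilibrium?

∂u_i/∂x_i = α_i − 1, so roommate i contributes w_i if α_i > 1, else 0.
α_i > 1 for i ∈ {1, 2, 4, 5, 6}; NE contributions (6, 5, 0, 13, 5, 14), X = 43.
W^NE = Σw_i − X^NE + (Σα_i)·X^NE = 55 + 8.24·43 = 409.32.
Planner: ∂(Σu_j)/∂x_i = Σα_j − 1 = 8.24 > 0, so everyone contributes w_i; X^SO = 55, W^SO = 55 + 8.24·55 = 508.2.
Deadweight loss = 98.88.

98.88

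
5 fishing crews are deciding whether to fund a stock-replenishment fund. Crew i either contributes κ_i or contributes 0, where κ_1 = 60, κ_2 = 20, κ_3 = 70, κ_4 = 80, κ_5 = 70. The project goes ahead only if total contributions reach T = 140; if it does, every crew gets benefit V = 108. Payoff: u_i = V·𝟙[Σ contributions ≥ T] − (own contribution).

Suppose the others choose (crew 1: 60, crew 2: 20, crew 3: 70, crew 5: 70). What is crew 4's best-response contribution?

0

Others' total = 220 ≥ 140; contributing adds cost 80 for no extra benefit.
Best response: 0.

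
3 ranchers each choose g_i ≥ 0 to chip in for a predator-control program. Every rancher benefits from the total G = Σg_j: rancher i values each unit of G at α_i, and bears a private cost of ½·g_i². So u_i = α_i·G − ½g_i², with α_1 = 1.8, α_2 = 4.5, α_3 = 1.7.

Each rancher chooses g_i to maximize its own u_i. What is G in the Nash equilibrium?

8

Rancher i's FOC: ∂u_i/∂g_i = α_i − g_i = 0, so g_i* = α_i.
NE contributions = (1.8, 4.5, 1.7); G = 8.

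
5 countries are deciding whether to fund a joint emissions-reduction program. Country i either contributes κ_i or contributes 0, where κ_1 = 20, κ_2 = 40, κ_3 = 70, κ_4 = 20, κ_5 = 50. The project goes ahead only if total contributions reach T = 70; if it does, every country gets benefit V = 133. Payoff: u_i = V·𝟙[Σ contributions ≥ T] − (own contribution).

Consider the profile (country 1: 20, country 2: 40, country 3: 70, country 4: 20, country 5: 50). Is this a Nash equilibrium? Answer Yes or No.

Total = 200 ≥ 70: provided.
Country 1 (pledges 20, payoff 113): dropping to 0 → total 180, payoff 133. Profitable deviation.

No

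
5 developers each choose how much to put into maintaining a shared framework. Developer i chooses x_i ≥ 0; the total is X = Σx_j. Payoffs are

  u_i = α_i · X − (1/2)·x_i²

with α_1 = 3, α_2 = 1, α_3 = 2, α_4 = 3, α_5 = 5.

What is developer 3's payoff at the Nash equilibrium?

Developer i's FOC: ∂u_i/∂x_i = α_i − x_i = 0, so x_i* = α_i.
NE contributions = (3, 1, 2, 3, 5); X = 14.
u_3 = α_3·X − ½·(x_3)² = 2·14 − ½·2² = 26.

26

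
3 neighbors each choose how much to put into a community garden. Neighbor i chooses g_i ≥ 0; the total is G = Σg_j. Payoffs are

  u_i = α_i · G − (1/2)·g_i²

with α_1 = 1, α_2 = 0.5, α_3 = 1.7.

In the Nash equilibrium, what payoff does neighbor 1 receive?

Neighbor i's FOC: ∂u_i/∂g_i = α_i − g_i = 0, so g_i* = α_i.
NE contributions = (1, 0.5, 1.7); G = 3.2.
u_1 = α_1·G − ½·(g_1)² = 1·3.2 − ½·1² = 2.7.

2.7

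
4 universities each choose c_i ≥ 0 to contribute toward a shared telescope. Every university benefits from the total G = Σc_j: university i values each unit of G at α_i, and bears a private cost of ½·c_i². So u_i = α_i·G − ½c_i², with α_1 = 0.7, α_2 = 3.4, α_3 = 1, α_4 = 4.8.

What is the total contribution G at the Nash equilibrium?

University i's FOC: ∂u_i/∂c_i = α_i − c_i = 0, so c_i* = α_i.
NE contributions = (0.7, 3.4, 1, 4.8); G = 9.9.

9.9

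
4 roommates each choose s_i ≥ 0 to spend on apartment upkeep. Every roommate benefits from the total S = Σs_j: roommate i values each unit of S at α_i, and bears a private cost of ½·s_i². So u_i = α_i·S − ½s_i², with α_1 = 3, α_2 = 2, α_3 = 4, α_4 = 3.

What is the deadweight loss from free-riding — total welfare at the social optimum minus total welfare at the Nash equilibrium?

163

Roommate i's FOC: ∂u_i/∂s_i = α_i − s_i = 0, so s_i* = α_i.
NE contributions = (3, 2, 4, 3); S = 12.
W^NE = (Σα)·S − ½Σα_i² = 12² − ½·38 = 125.
Planner sets s_i = Σα_j = 12 for every i, so S^SO = 4·12 = 48.
W^SO = (Σα)·S^SO − ½·4·(Σα)² = (4/2)·12² = 288.
Deadweight loss = W^SO − W^NE = 163.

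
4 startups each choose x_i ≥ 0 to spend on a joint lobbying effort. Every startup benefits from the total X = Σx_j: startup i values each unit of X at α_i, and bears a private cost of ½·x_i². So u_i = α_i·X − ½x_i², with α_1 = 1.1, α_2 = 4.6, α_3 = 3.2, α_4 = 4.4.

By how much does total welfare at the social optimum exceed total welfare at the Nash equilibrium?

Startup i's FOC: ∂u_i/∂x_i = α_i − x_i = 0, so x_i* = α_i.
NE contributions = (1.1, 4.6, 3.2, 4.4); X = 13.3.
W^NE = (Σα)·X − ½Σα_i² = 13.3² − ½·51.97 = 150.905.
Planner sets x_i = Σα_j = 13.3 for every i, so X^SO = 4·13.3 = 53.2.
W^SO = (Σα)·X^SO − ½·4·(Σα)² = (4/2)·13.3² = 353.78.
Deadweight loss = W^SO − W^NE = 202.875.

202.875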